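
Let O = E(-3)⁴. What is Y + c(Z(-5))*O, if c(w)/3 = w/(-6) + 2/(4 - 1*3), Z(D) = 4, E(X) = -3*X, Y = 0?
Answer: 26244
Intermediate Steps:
O = 6561 (O = (-3*(-3))⁴ = 9⁴ = 6561)
c(w) = 6 - w/2 (c(w) = 3*(w/(-6) + 2/(4 - 1*3)) = 3*(w*(-⅙) + 2/(4 - 3)) = 3*(-w/6 + 2/1) = 3*(-w/6 + 2*1) = 3*(-w/6 + 2) = 3*(2 - w/6) = 6 - w/2)
Y + c(Z(-5))*O = 0 + (6 - ½*4)*6561 = 0 + (6 - 2)*6561 = 0 + 4*6561 = 0 + 26244 = 26244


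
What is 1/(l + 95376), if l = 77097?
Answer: 1/172473 ≈ 5.7980e-6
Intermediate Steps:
1/(l + 95376) = 1/(77097 + 95376) = 1/172473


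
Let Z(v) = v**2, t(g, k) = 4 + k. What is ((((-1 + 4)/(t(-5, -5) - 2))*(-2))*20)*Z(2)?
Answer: 160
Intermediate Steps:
((((-1 + 4)/(t(-5, -5) - 2))*(-2))*20)*Z(2) = ((((-1 + 4)/((4 - 5) - 2))*(-2))*20)*2**2 = (((3/(-1 - 2))*(-2))*20)*4 = (((3/(-3))*(-2))*20)*4 = (((3*(-1/3))*(-2))*20)*4 = (-1*(-2)*20)*4 = (2*20)*4 = 40*4 = 160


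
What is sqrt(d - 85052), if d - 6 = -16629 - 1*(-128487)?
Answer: 2*sqrt(6703) ≈ 163.74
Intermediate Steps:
d = 111864 (d = 6 + (-16629 - 1*(-128487)) = 6 + (-16629 + 128487) = 6 + 111858 = 111864)
sqrt(d - 85052) = sqrt(111864 - 85052) = sqrt(26812) = 2*sqrt(6703)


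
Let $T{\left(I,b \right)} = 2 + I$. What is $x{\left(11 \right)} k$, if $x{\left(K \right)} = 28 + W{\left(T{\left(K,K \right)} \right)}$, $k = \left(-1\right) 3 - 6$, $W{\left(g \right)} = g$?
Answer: $-369$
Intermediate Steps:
$k = -9$ ($k = -3 - 6 = -9$)
$x{\left(K \right)} = 30 + K$ ($x{\left(K \right)} = 28 + \left(2 + K\right) = 30 + K$)
$x{\left(11 \right)} k = \left(30 + 11\right) \left(-9\right) = 41 \left(-9\right) = -369$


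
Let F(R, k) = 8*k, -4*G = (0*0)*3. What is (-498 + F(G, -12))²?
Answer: 352836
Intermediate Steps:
G = 0 (G = -0*0*3/4 = -0*3 = -¼*0 = 0)
(-498 + F(G, -12))² = (-498 + 8*(-12))² = (-498 - 96)² = (-594)² = 352836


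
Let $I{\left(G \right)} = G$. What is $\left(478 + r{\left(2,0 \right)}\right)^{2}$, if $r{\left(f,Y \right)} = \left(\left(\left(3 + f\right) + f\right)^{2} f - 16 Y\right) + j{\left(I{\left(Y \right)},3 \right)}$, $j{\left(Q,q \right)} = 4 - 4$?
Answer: $331776$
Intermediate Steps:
$j{\left(Q,q \right)} = 0$
$r{\left(f,Y \right)} = - 16 Y + f \left(3 + 2 f\right)^{2}$ ($r{\left(f,Y \right)} = \left(\left(\left(3 + f\right) + f\right)^{2} f - 16 Y\right) + 0 = \left(\left(3 + 2 f\right)^{2} f - 16 Y\right) + 0 = \left(f \left(3 + 2 f\right)^{2} - 16 Y\right) + 0 = \left(- 16 Y + f \left(3 + 2 f\right)^{2}\right) + 0 = - 16 Y + f \left(3 + 2 f\right)^{2}$)
$\left(478 + r{\left(2,0 \right)}\right)^{2} = \left(478 + \left(\left(-16\right) 0 + 2 \left(3 + 2 \cdot 2\right)^{2}\right)\right)^{2} = \left(478 + \left(0 + 2 \left(3 + 4\right)^{2}\right)\right)^{2} = \left(478 + \left(0 + 2 \cdot 7^{2}\right)\right)^{2} = \left(478 + \left(0 + 2 \cdot 49\right)\right)^{2} = \left(478 + \left(0 + 98\right)\right)^{2} = \left(478 + 98\right)^{2} = 576^{2} = 331776$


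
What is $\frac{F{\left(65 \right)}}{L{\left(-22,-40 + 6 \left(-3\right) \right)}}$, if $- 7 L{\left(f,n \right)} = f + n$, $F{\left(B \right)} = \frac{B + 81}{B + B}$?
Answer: $\frac{511}{5200} \approx 0.098269$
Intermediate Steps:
$F{\left(B \right)} = \frac{81 + B}{2 B}$
$L{\left(f,n \right)} = - \frac{f}{7} - \frac{n}{7}$ ($L{\left(f,n \right)} = - \frac{f + n}{7} = - \frac{f}{7} - \frac{n}{7}$)
$\frac{F{\left(65 \right)}}{L{\left(-22,-40 + 6 \left(-3\right) \right)}} = \frac{\frac{1}{2} \cdot \frac{1}{65} \left(81 + 65\right)}{\left(- \frac{1}{7}\right) \left(-22\right) - \frac{-40 + 6 \left(-3\right)}{7}} = \frac{\frac{1}{2} \cdot \frac{1}{65} \cdot 146}{\frac{22}{7} - \frac{-40 - 18}{7}} = \frac{73}{65 \left(\frac{22}{7} - - \frac{58}{7}\right)} = \frac{73}{65 \left(\frac{22}{7} + \frac{58}{7}\right)} = \frac{73}{65 \cdot \frac{80}{7}} = \frac{73}{65} \cdot \frac{7}{80} = \frac{511}{5200}$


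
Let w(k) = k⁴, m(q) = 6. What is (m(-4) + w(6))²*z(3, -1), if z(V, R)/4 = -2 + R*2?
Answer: -27123264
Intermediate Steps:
z(V, R) = -8 + 8*R (z(V, R) = 4*(-2 + R*2) = 4*(-2 + 2*R) = -8 + 8*R)
(m(-4) + w(6))²*z(3, -1) = (6 + 6⁴)²*(-8 + 8*(-1)) = (6 + 1296)²*(-8 - 8) = 1302²*(-16) = 1695204*(-16) = -27123264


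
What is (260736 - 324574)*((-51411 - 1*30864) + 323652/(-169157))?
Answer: 888479142964026/169157 ≈ 5.2524e+9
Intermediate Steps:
(260736 - 324574)*((-51411 - 1*30864) + 323652/(-169157)) = -63838*((-51411 - 30864) + 323652*(-1/169157)) = -63838*(-82275 - 323652/169157) = -63838*(-13917715827/169157) = 888479142964026/169157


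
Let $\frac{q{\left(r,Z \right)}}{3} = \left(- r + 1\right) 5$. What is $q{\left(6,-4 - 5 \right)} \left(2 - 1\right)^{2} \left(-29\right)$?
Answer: $2175$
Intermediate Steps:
$q{\left(r,Z \right)} = 15 - 15 r$ ($q{\left(r,Z \right)} = 3 \left(- r + 1\right) 5 = 3 \left(1 - r\right) 5 = 3 \left(5 - 5 r\right) = 15 - 15 r$)
$q{\left(6,-4 - 5 \right)} \left(2 - 1\right)^{2} \left(-29\right) = \left(15 - 90\right) \left(2 - 1\right)^{2} \left(-29\right) = \left(15 - 90\right) 1^{2} \left(-29\right) = \left(-75\right) 1 \left(-29\right) = \left(-75\right) \left(-29\right) = 2175$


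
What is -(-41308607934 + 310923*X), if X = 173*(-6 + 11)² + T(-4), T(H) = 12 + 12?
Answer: 39956403807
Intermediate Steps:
T(H) = 24
X = 4349 (X = 173*(-6 + 11)² + 24 = 173*5² + 24 = 173*25 + 24 = 4325 + 24 = 4349)
-(-41308607934 + 310923*X) = -310923/(1/(4349 + (236389 - 369247))) = -310923/(1/(4349 - 132858)) = -310923/(1/(-128509)) = -310923/(-1/128509) = -310923*(-128509) = 39956403807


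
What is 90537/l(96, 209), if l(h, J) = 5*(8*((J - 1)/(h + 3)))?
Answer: 8963163/8320 ≈ 1077.3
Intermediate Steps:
l(h, J) = 40*(-1 + J)/(3 + h) (l(h, J) = 5*(8*((-1 + J)/(3 + h))) = 5*(8*(-1 + J)/(3 + h)) = 40*(-1 + J)/(3 + h))
90537/l(96, 209) = 90537/((40*(-1 + 209)/(3 + 96))) = 90537/((40*208/99)) = 90537/((40*(1/99)*208)) = 90537/(8320/99) = 90537*(99/8320) = 8963163/8320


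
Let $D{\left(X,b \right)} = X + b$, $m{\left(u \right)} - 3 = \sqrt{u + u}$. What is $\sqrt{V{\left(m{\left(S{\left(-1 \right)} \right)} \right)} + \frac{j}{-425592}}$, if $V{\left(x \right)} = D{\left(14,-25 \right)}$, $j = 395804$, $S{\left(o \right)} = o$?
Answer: $\frac{i \sqrt{15006007438}}{35466} \approx 3.454 i$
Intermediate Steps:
$m{\left(u \right)} = 3 + \sqrt{2} \sqrt{u}$ ($m{\left(u \right)} = 3 + \sqrt{u + u} = 3 + \sqrt{2 u} = 3 + \sqrt{2} \sqrt{u}$)
$V{\left(x \right)} = -11$ ($V{\left(x \right)} = 14 - 25 = -11$)
$\sqrt{V{\left(m{\left(S{\left(-1 \right)} \right)} \right)} + \frac{j}{-425592}} = \sqrt{-11 + \frac{395804}{-425592}} = \sqrt{-11 + 395804 \left(- \frac{1}{425592}\right)} = \sqrt{-11 - \frac{98951}{106398}} = \sqrt{- \frac{1269329}{106398}} = \frac{i \sqrt{15006007438}}{35466}$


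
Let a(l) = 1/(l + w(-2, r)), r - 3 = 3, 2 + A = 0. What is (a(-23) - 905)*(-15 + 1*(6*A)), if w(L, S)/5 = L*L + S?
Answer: 24434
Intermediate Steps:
A = -2 (A = -2 + 0 = -2)
r = 6 (r = 3 + 3 = 6)
w(L, S) = 5*S + 5*L² (w(L, S) = 5*(L*L + S) = 5*(L² + S) = 5*(S + L²) = 5*S + 5*L²)
a(l) = 1/(50 + l) (a(l) = 1/(l + (5*6 + 5*(-2)²)) = 1/(l + (30 + 5*4)) = 1/(l + (30 + 20)) = 1/(l + 50) = 1/(50 + l))
(a(-23) - 905)*(-15 + 1*(6*A)) = (1/(50 - 23) - 905)*(-15 + 1*(6*(-2))) = (1/27 - 905)*(-15 + 1*(-12)) = (1/27 - 905)*(-15 - 12) = -24434/27*(-27) = 24434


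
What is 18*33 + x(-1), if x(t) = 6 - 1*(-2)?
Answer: 602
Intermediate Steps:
x(t) = 8 (x(t) = 6 + 2 = 8)
18*33 + x(-1) = 18*33 + 8 = 594 + 8 = 602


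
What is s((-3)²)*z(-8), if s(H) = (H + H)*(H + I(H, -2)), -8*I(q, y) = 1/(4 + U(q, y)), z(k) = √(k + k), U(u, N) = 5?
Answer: 647*I ≈ 647.0*I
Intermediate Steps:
z(k) = √2*√k (z(k) = √(2*k) = √2*√k)
I(q, y) = -1/72 (I(q, y) = -1/(8*(4 + 5)) = -⅛/9 = -⅛*⅑ = -1/72)
s(H) = 2*H*(-1/72 + H) (s(H) = (H + H)*(H - 1/72) = (2*H)*(-1/72 + H) = 2*H*(-1/72 + H))
s((-3)²)*z(-8) = ((1/36)*(-3)²*(-1 + 72*(-3)²))*(√2*√(-8)) = ((1/36)*9*(-1 + 72*9))*(√2*(2*I*√2)) = ((1/36)*9*(-1 + 648))*(4*I) = ((1/36)*9*647)*(4*I) = 647*(4*I)/4 = 647*I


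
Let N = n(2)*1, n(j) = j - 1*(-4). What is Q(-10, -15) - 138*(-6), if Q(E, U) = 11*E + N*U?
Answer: 628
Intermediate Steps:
n(j) = 4 + j (n(j) = j + 4 = 4 + j)
N = 6 (N = (4 + 2)*1 = 6*1 = 6)
Q(E, U) = 6*U + 11*E (Q(E, U) = 11*E + 6*U = 6*U + 11*E)
Q(-10, -15) - 138*(-6) = (6*(-15) + 11*(-10)) - 138*(-6) = (-90 - 110) + 828 = -200 + 828 = 628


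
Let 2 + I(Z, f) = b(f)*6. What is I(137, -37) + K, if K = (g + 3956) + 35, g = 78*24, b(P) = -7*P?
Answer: 7415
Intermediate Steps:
I(Z, f) = -2 - 42*f (I(Z, f) = -2 - 7*f*6 = -2 - 42*f)
g = 1872
K = 5863 (K = (1872 + 3956) + 35 = 5828 + 35 = 5863)
I(137, -37) + K = (-2 - 42*(-37)) + 5863 = (-2 + 1554) + 5863 = 1552 + 5863 = 7415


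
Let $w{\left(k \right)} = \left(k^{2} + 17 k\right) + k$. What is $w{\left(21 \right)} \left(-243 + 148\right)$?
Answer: $-77805$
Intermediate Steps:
$w{\left(k \right)} = k^{2} + 18 k$
$w{\left(21 \right)} \left(-243 + 148\right) = 21 \left(18 + 21\right) \left(-243 + 148\right) = 21 \cdot 39 \left(-95\right) = 819 \left(-95\right) = -77805$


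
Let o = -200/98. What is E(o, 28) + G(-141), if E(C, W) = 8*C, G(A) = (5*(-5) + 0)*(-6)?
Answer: 6550/49 ≈ 133.67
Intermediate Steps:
o = -100/49 (o = -200*1/98 = -100/49 ≈ -2.0408)
G(A) = 150 (G(A) = (-25 + 0)*(-6) = -25*(-6) = 150)
E(o, 28) + G(-141) = 8*(-100/49) + 150 = -800/49 + 150 = 6550/49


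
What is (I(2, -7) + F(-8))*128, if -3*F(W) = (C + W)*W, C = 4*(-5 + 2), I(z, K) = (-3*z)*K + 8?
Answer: -1280/3 ≈ -426.67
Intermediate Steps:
I(z, K) = 8 - 3*K*z (I(z, K) = -3*K*z + 8 = 8 - 3*K*z)
C = -12 (C = 4*(-3) = -12)
F(W) = -W*(-12 + W)/3 (F(W) = -(-12 + W)*W/3 = -W*(-12 + W)/3)
(I(2, -7) + F(-8))*128 = ((8 - 3*(-7)*2) + (1/3)*(-8)*(12 - 1*(-8)))*128 = ((8 + 42) + (1/3)*(-8)*(12 + 8))*128 = (50 + (1/3)*(-8)*20)*128 = (50 - 160/3)*128 = -10/3*128 = -1280/3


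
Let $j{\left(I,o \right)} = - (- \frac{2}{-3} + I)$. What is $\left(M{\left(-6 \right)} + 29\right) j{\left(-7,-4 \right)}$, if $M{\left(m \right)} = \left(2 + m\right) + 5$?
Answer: $190$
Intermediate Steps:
$M{\left(m \right)} = 7 + m$
$j{\left(I,o \right)} = - \frac{2}{3} - I$ ($j{\left(I,o \right)} = - (\left(-2\right) \left(- \frac{1}{3}\right) + I) = - (\frac{2}{3} + I) = - \frac{2}{3} - I$)
$\left(M{\left(-6 \right)} + 29\right) j{\left(-7,-4 \right)} = \left(\left(7 - 6\right) + 29\right) \left(- \frac{2}{3} - -7\right) = \left(1 + 29\right) \left(- \frac{2}{3} + 7\right) = 30 \cdot \frac{19}{3} = 190$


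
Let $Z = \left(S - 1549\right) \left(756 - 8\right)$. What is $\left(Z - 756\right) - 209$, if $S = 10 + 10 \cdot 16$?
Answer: $-1032457$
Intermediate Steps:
$S = 170$ ($S = 10 + 160 = 170$)
$Z = -1031492$ ($Z = \left(170 - 1549\right) \left(756 - 8\right) = \left(-1379\right) 748 = -1031492$)
$\left(Z - 756\right) - 209 = \left(-1031492 - 756\right) - 209 = -1032248 - 209 = -1032457$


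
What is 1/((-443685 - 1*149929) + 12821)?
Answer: -1/580793 ≈ -1.7218e-6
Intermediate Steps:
1/((-443685 - 1*149929) + 12821) = 1/((-443685 - 149929) + 12821) = 1/(-593614 + 12821) = 1/(-580793) = -1/580793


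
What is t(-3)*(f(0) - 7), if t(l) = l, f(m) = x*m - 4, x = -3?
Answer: 33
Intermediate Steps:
f(m) = -4 - 3*m (f(m) = -3*m - 4 = -4 - 3*m)
t(-3)*(f(0) - 7) = -3*((-4 - 3*0) - 7) = -3*((-4 + 0) - 7) = -3*(-4 - 7) = -3*(-11) = 33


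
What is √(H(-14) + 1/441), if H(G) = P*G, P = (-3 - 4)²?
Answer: 5*I*√12101/21 ≈ 26.192*I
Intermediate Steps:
P = 49 (P = (-7)² = 49)
H(G) = 49*G
√(H(-14) + 1/441) = √(49*(-14) + 1/441) = √(-686 + 1/441) = √(-302525/441) = 5*I*√12101/21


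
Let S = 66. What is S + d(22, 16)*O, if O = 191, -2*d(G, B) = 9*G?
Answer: -18843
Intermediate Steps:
d(G, B) = -9*G/2
S + d(22, 16)*O = 66 - 9/2*22*191 = 66 - 99*191 = 66 - 18909 = -18843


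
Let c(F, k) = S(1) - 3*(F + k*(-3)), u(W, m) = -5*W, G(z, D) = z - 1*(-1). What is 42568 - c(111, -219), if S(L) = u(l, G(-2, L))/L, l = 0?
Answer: 44872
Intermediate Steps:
G(z, D) = 1 + z (G(z, D) = z + 1 = 1 + z)
S(L) = 0 (S(L) = (-5*0)/L = 0/L = 0)
c(F, k) = -3*F + 9*k (c(F, k) = 0 - 3*(F + k*(-3)) = 0 - 3*(F - 3*k) = 0 + (-3*F + 9*k) = -3*F + 9*k)
42568 - c(111, -219) = 42568 - (-3*111 + 9*(-219)) = 42568 - (-333 - 1971) = 42568 - 1*(-2304) = 42568 + 2304 = 44872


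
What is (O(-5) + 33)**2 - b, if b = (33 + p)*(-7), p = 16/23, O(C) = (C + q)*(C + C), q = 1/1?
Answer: 127992/23 ≈ 5564.9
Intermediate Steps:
q = 1
O(C) = 2*C*(1 + C) (O(C) = (C + 1)*(C + C) = (1 + C)*(2*C) = 2*C*(1 + C))
p = 16/23 (p = 16*(1/23) = 16/23 ≈ 0.69565)
b = -5425/23 (b = (33 + 16/23)*(-7) = (775/23)*(-7) = -5425/23 ≈ -235.87)
(O(-5) + 33)**2 - b = (2*(-5)*(1 - 5) + 33)**2 - 1*(-5425/23) = (2*(-5)*(-4) + 33)**2 + 5425/23 = (40 + 33)**2 + 5425/23 = 73**2 + 5425/23 = 5329 + 5425/23 = 127992/23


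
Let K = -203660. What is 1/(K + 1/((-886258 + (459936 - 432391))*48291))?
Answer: -41468109483/8445395177307781 ≈ -4.9101e-6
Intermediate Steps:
1/(K + 1/((-886258 + (459936 - 432391))*48291)) = 1/(-203660 + 1/((-886258 + (459936 - 432391))*48291)) = 1/(-203660 + (1/48291)/(-886258 + 27545)) = 1/(-203660 + (1/48291)/(-858713)) = 1/(-203660 - 1/858713*1/48291) = 1/(-203660 - 1/41468109483) = 1/(-8445395177307781/41468109483) = -41468109483/8445395177307781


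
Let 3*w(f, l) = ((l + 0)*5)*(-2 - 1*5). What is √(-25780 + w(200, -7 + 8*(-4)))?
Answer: 5*I*√1013 ≈ 159.14*I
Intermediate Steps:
w(f, l) = -35*l/3 (w(f, l) = (((l + 0)*5)*(-2 - 1*5))/3 = ((l*5)*(-2 - 5))/3 = ((5*l)*(-7))/3 = (-35*l)/3 = -35*l/3)
√(-25780 + w(200, -7 + 8*(-4))) = √(-25780 - 35*(-7 + 8*(-4))/3) = √(-25780 - 35*(-7 - 32)/3) = √(-25780 - 35/3*(-39)) = √(-25780 + 455) = √(-25325) = 5*I*√1013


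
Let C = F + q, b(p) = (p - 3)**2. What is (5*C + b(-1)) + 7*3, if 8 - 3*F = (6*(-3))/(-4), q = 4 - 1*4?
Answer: 257/6 ≈ 42.833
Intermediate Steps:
b(p) = (-3 + p)**2
q = 0 (q = 4 - 4 = 0)
F = 7/6 (F = 8/3 - 6*(-3)/(3*(-4)) = 8/3 - (-6)*(-1)/4 = 8/3 - 1/3*9/2 = 8/3 - 3/2 = 7/6 ≈ 1.1667)
C = 7/6 (C = 7/6 + 0 = 7/6 ≈ 1.1667)
(5*C + b(-1)) + 7*3 = (5*(7/6) + (-3 - 1)**2) + 7*3 = (35/6 + (-4)**2) + 21 = (35/6 + 16) + 21 = 131/6 + 21 = 257/6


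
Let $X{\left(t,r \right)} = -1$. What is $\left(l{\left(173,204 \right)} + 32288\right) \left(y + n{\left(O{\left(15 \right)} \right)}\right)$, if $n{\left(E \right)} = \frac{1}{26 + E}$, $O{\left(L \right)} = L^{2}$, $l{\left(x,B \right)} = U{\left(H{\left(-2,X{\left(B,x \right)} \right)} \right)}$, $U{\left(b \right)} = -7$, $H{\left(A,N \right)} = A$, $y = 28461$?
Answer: $\frac{230606167072}{251} \approx 9.1875 \cdot 10^{8}$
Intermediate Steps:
$l{\left(x,B \right)} = -7$
$\left(l{\left(173,204 \right)} + 32288\right) \left(y + n{\left(O{\left(15 \right)} \right)}\right) = \left(-7 + 32288\right) \left(28461 + \frac{1}{26 + 15^{2}}\right) = 32281 \left(28461 + \frac{1}{26 + 225}\right) = 32281 \left(28461 + \frac{1}{251}\right) = 32281 \cdot \frac{7143712}{251} = \frac{230606167072}{251}$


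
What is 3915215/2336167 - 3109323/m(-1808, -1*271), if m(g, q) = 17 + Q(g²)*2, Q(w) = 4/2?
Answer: -345895979306/2336167 ≈ -1.4806e+5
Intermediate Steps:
Q(w) = 2 (Q(w) = 4*(½) = 2)
m(g, q) = 21 (m(g, q) = 17 + 2*2 = 17 + 4 = 21)
3915215/2336167 - 3109323/m(-1808, -1*271) = 3915215/2336167 - 3109323/21 = 3915215*(1/2336167) - 3109323*1/21 = 3915215/2336167 - 148063 = -345895979306/2336167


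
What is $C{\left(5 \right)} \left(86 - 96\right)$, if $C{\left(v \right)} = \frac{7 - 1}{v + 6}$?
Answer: $- \frac{60}{11} \approx -5.4545$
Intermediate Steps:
$C{\left(v \right)} = \frac{6}{6 + v}$
$C{\left(5 \right)} \left(86 - 96\right) = \frac{6}{6 + 5} \left(86 - 96\right) = \frac{6}{11} \left(-10\right) = - \frac{60}{11}$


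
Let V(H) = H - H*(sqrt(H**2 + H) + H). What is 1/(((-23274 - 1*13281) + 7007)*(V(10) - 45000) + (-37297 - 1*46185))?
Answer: 7484471/9971026540023698 - 830*sqrt(110)/4985513270011849 ≈ 7.4888e-10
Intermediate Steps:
V(H) = H - H*(H + sqrt(H + H**2)) (V(H) = H - H*(sqrt(H + H**2) + H) = H - H*(H + sqrt(H + H**2)))
1/(((-23274 - 1*13281) + 7007)*(V(10) - 45000) + (-37297 - 1*46185)) = 1/(((-23274 - 1*13281) + 7007)*(10*(1 - 1*10 - sqrt(10*(1 + 10))) - 45000) + (-37297 - 1*46185)) = 1/(((-23274 - 13281) + 7007)*(10*(1 - 10 - sqrt(10*11)) - 45000) + (-37297 - 46185)) = 1/((-36555 + 7007)*(10*(1 - 10 - sqrt(110)) - 45000) - 83482) = 1/(-29548*(10*(-9 - sqrt(110)) - 45000) - 83482) = 1/(-29548*((-90 - 10*sqrt(110)) - 45000) - 83482) = 1/(-29548*(-45090 - 10*sqrt(110)) - 83482) = 1/((1332319320 + 295480*sqrt(110)) - 83482) = 1/(1332235838 + 295480*sqrt(110))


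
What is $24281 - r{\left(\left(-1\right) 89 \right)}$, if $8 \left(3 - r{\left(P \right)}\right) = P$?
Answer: $\frac{194135}{8} \approx 24267.0$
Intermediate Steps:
$r{\left(P \right)} = 3 - \frac{P}{8}$
$24281 - r{\left(\left(-1\right) 89 \right)} = 24281 - \left(3 - \frac{\left(-1\right) 89}{8}\right) = 24281 - \left(3 - - \frac{89}{8}\right) = 24281 - \left(3 + \frac{89}{8}\right) = 24281 - \frac{113}{8} = \frac{194135}{8}$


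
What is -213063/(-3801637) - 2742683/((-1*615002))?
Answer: 10557719343197/2338014358274 ≈ 4.5157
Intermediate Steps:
-213063/(-3801637) - 2742683/((-1*615002)) = -213063*(-1/3801637) - 2742683/(-615002) = 213063/3801637 - 2742683*(-1/615002) = 213063/3801637 + 2742683/615002 = 10557719343197/2338014358274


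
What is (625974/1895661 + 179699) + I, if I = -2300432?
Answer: -1340063404513/631887 ≈ -2.1207e+6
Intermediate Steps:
(625974/1895661 + 179699) + I = (625974/1895661 + 179699) - 2300432 = (625974*(1/1895661) + 179699) - 2300432 = (208658/631887 + 179699) - 2300432 = 113549670671/631887 - 2300432 = -1340063404513/631887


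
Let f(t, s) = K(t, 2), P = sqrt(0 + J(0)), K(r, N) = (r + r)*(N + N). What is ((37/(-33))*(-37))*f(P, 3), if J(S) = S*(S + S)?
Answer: 0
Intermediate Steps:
K(r, N) = 4*N*r (K(r, N) = (2*r)*(2*N) = 4*N*r)
J(S) = 2*S**2 (J(S) = S*(2*S) = 2*S**2)
P = 0 (P = sqrt(0 + 2*0**2) = sqrt(0 + 2*0) = sqrt(0 + 0) = sqrt(0) = 0)
f(t, s) = 8*t (f(t, s) = 4*2*t = 8*t)
((37/(-33))*(-37))*f(P, 3) = ((37/(-33))*(-37))*(8*0) = ((37*(-1/33))*(-37))*0 = -37/33*(-37)*0 = (1369/33)*0 = 0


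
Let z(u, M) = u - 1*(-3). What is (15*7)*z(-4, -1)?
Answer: -105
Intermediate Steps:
z(u, M) = 3 + u (z(u, M) = u + 3 = 3 + u)
(15*7)*z(-4, -1) = (15*7)*(3 - 4) = 105*(-1) = -105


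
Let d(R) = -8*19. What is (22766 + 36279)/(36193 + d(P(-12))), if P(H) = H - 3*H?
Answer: 59045/36041 ≈ 1.6383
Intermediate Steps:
P(H) = -2*H
d(R) = -152
(22766 + 36279)/(36193 + d(P(-12))) = (22766 + 36279)/(36193 - 152) = 59045/36041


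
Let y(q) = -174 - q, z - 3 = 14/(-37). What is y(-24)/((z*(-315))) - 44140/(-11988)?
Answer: 7862395/2034963 ≈ 3.8637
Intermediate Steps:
z = 97/37 (z = 3 + 14/(-37) = 3 + 14*(-1/37) = 3 - 14/37 = 97/37 ≈ 2.6216)
y(-24)/((z*(-315))) - 44140/(-11988) = (-174 - 1*(-24))/(((97/37)*(-315))) - 44140/(-11988) = (-174 + 24)/(-30555/37) - 44140*(-1/11988) = -150*(-37/30555) + 11035/2997 = 370/2037 + 11035/2997 = 7862395/2034963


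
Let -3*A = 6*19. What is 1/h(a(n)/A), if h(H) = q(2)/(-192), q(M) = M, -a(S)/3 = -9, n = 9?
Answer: -96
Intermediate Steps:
a(S) = 27 (a(S) = -3*(-9) = 27)
A = -38 (A = -2*19 = -⅓*114 = -38)
h(H) = -1/96 (h(H) = 2/(-192) = 2*(-1/192) = -1/96)
1/h(a(n)/A) = 1/(-1/96) = -96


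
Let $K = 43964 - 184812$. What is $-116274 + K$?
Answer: $-257122$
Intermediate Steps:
$K = -140848$ ($K = 43964 - 184812 = -140848$)
$-116274 + K = -116274 - 140848 = -257122$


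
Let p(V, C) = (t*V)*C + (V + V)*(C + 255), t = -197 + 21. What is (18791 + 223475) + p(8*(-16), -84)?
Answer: -1693862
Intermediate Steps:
t = -176
p(V, C) = -176*C*V + 2*V*(255 + C) (p(V, C) = (-176*V)*C + (V + V)*(C + 255) = -176*C*V + (2*V)*(255 + C) = -176*C*V + 2*V*(255 + C))
(18791 + 223475) + p(8*(-16), -84) = (18791 + 223475) + 6*(8*(-16))*(85 - 29*(-84)) = 242266 + 6*(-128)*(85 + 2436) = 242266 + 6*(-128)*2521 = 242266 - 1936128 = -1693862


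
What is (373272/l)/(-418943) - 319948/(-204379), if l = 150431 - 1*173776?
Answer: 658371450556/420549646405 ≈ 1.5655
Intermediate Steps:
l = -23345 (l = 150431 - 173776 = -23345)
(373272/l)/(-418943) - 319948/(-204379) = (373272/(-23345))/(-418943) - 319948/(-204379) = (373272*(-1/23345))*(-1/418943) - 319948*(-1/204379) = -373272/23345*(-1/418943) + 319948/204379 = 373272/9780224335 + 319948/204379 = 658371450556/420549646405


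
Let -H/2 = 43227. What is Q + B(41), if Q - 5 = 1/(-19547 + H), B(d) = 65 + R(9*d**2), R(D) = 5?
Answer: 7950074/106001 ≈ 75.000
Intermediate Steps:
H = -86454 (H = -2*43227 = -86454)
B(d) = 70 (B(d) = 65 + 5 = 70)
Q = 530004/106001 (Q = 5 + 1/(-19547 - 86454) = 5 + 1/(-106001) = 5 - 1/106001 = 530004/106001 ≈ 5.0000)
Q + B(41) = 530004/106001 + 70 = 7950074/106001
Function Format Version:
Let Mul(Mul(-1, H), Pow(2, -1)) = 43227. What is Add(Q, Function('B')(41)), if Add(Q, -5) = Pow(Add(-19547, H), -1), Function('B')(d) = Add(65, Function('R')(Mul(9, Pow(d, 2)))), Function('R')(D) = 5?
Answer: Rational(7950074, 106001) ≈ 75.000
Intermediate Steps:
H = -86454 (H = Mul(-2, 43227) = -86454)
Function('B')(d) = 70 (Function('B')(d) = Add(65, 5) = 70)
Q = Rational(530004, 106001) (Q = Add(5, Pow(Add(-19547, -86454), -1)) = Add(5, Pow(-106001, -1)) = Add(5, Rational(-1, 106001)) = Rational(530004, 106001) ≈ 5.0000)
Add(Q, Function('B')(41)) = Add(Rational(530004, 106001), 70) = Rational(7950074, 106001)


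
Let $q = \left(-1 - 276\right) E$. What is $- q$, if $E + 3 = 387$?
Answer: $106368$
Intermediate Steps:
$E = 384$ ($E = -3 + 387 = 384$)
$q = -106368$ ($q = \left(-1 - 276\right) 384 = \left(-277\right) 384 = -106368$)
$- q = \left(-1\right) \left(-106368\right) = 106368$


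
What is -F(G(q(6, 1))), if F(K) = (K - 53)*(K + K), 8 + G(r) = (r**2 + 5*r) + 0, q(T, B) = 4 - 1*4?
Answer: -976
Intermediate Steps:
q(T, B) = 0 (q(T, B) = 4 - 4 = 0)
G(r) = -8 + r**2 + 5*r (G(r) = -8 + ((r**2 + 5*r) + 0) = -8 + (r**2 + 5*r) = -8 + r**2 + 5*r)
F(K) = 2*K*(-53 + K) (F(K) = (-53 + K)*(2*K) = 2*K*(-53 + K))
-F(G(q(6, 1))) = -2*(-8 + 0**2 + 5*0)*(-53 + (-8 + 0**2 + 5*0)) = -2*(-8 + 0 + 0)*(-53 + (-8 + 0 + 0)) = -2*(-8)*(-53 - 8) = -2*(-8)*(-61) = -1*976 = -976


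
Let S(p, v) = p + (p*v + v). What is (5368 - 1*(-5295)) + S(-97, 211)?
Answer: -9690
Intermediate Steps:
S(p, v) = p + v + p*v (S(p, v) = p + (v + p*v) = p + v + p*v)
(5368 - 1*(-5295)) + S(-97, 211) = (5368 - 1*(-5295)) + (-97 + 211 - 97*211) = (5368 + 5295) + (-97 + 211 - 20467) = 10663 - 20353 = -9690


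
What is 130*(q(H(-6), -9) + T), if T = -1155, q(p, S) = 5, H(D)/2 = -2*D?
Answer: -149500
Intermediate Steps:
H(D) = -4*D (H(D) = 2*(-2*D) = -4*D)
130*(q(H(-6), -9) + T) = 130*(5 - 1155) = 130*(-1150) = -149500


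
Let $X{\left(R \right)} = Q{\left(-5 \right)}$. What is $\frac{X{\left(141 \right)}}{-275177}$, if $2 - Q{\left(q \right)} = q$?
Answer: $- \frac{1}{39311} \approx -2.5438 \cdot 10^{-5}$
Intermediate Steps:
$Q{\left(q \right)} = 2 - q$
$X{\left(R \right)} = 7$ ($X{\left(R \right)} = 2 - -5 = 2 + 5 = 7$)
$\frac{X{\left(141 \right)}}{-275177} = \frac{7}{-275177} = 7 \left(- \frac{1}{275177}\right) = - \frac{1}{39311}$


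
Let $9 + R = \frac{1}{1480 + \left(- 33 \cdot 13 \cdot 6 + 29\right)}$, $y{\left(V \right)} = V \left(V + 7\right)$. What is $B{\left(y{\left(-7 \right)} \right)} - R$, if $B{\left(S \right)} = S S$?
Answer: $\frac{9586}{1065} \approx 9.0009$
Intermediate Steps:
$y{\left(V \right)} = V \left(7 + V\right)$
$B{\left(S \right)} = S^{2}$
$R = - \frac{9586}{1065}$ ($R = -9 + \frac{1}{1480 + \left(- 33 \cdot 13 \cdot 6 + 29\right)} = -9 + \frac{1}{1480 + \left(\left(-33\right) 78 + 29\right)} = -9 + \frac{1}{1480 + \left(-2574 + 29\right)} = -9 + \frac{1}{1480 - 2545} = -9 + \frac{1}{-1065} = -9 - \frac{1}{1065} = - \frac{9586}{1065} \approx -9.0009$)
$B{\left(y{\left(-7 \right)} \right)} - R = \left(- 7 \left(7 - 7\right)\right)^{2} - - \frac{9586}{1065} = \left(\left(-7\right) 0\right)^{2} + \frac{9586}{1065} = 0^{2} + \frac{9586}{1065} = 0 + \frac{9586}{1065} = \frac{9586}{1065}$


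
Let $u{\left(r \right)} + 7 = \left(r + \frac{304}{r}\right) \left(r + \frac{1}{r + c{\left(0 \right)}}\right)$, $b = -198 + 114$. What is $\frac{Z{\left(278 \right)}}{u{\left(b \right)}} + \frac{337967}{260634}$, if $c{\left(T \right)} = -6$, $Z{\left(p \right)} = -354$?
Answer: $\frac{452302692863}{362255457234} \approx 1.2486$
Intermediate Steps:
$b = -84$
$u{\left(r \right)} = -7 + \left(r + \frac{1}{-6 + r}\right) \left(r + \frac{304}{r}\right)$ ($u{\left(r \right)} = -7 + \left(r + \frac{304}{r}\right) \left(r + \frac{1}{r - 6}\right) = -7 + \left(r + \frac{304}{r}\right) \left(r + \frac{1}{-6 + r}\right) = -7 + \left(r + \frac{1}{-6 + r}\right) \left(r + \frac{304}{r}\right)$)
$\frac{Z{\left(278 \right)}}{u{\left(b \right)}} + \frac{337967}{260634} = - \frac{354}{\frac{1}{-84} \frac{1}{-6 - 84} \left(304 + \left(-84\right)^{4} - -149688 - 6 \left(-84\right)^{3} + 298 \left(-84\right)^{2}\right)} + \frac{337967}{260634} = - \frac{354}{\left(- \frac{1}{84}\right) \frac{1}{-90} \left(304 + 49787136 + 149688 - -3556224 + 298 \cdot 7056\right)} + 337967 \cdot \frac{1}{260634} = - \frac{354}{\left(- \frac{1}{84}\right) \left(- \frac{1}{90}\right) \left(304 + 49787136 + 149688 + 3556224 + 2102688\right)} + \frac{337967}{260634} = - \frac{354}{\left(- \frac{1}{84}\right) \left(- \frac{1}{90}\right) 55596040} + \frac{337967}{260634} = - \frac{354}{\frac{1389901}{189}} + \frac{337967}{260634} = \left(-354\right) \frac{189}{1389901} + \frac{337967}{260634} = - \frac{66906}{1389901} + \frac{337967}{260634} = \frac{452302692863}{362255457234}$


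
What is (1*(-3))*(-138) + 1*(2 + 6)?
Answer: 422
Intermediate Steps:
(1*(-3))*(-138) + 1*(2 + 6) = -3*(-138) + 1*8 = 414 + 8 = 422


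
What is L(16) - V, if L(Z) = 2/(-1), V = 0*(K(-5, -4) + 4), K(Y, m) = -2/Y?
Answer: -2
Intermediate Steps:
V = 0 (V = 0*(-2/(-5) + 4) = 0*(-2*(-⅕) + 4) = 0*(⅖ + 4) = 0*(22/5) = 0)
L(Z) = -2 (L(Z) = 2*(-1) = -2)
L(16) - V = -2 - 1*0 = -2 + 0 = -2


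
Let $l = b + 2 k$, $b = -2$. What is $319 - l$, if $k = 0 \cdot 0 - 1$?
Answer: $323$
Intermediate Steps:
$k = -1$ ($k = 0 - 1 = -1$)
$l = -4$ ($l = -2 + 2 \left(-1\right) = -2 - 2 = -4$)
$319 - l = 319 - -4 = 319 + 4 = 323$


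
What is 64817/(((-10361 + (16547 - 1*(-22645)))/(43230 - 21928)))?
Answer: 1380731734/28831 ≈ 47891.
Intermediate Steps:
64817/(((-10361 + (16547 - 1*(-22645)))/(43230 - 21928))) = 64817/(((-10361 + (16547 + 22645))/21302)) = 64817/(((-10361 + 39192)*(1/21302))) = 64817/((28831*(1/21302))) = 64817/(28831/21302) = 64817*(21302/28831) = 1380731734/28831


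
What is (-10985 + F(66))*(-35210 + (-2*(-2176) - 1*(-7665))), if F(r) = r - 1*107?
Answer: 255726018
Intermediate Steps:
F(r) = -107 + r (F(r) = r - 107 = -107 + r)
(-10985 + F(66))*(-35210 + (-2*(-2176) - 1*(-7665))) = (-10985 + (-107 + 66))*(-35210 + (-2*(-2176) - 1*(-7665))) = (-10985 - 41)*(-35210 + (4352 + 7665)) = -11026*(-35210 + 12017) = -11026*(-23193) = 255726018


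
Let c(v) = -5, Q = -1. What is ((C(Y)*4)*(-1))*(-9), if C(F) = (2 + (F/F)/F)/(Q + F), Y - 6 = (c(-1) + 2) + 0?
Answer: 42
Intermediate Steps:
Y = 3 (Y = 6 + ((-5 + 2) + 0) = 6 + (-3 + 0) = 6 - 3 = 3)
C(F) = (2 + 1/F)/(-1 + F) (C(F) = (2 + (F/F)/F)/(-1 + F) = (2 + 1/F)/(-1 + F))
((C(Y)*4)*(-1))*(-9) = ((((1 + 2*3)/(3*(-1 + 3)))*4)*(-1))*(-9) = ((((1/3)*(1 + 6)/2)*4)*(-1))*(-9) = ((((1/3)*(1/2)*7)*4)*(-1))*(-9) = (((7/6)*4)*(-1))*(-9) = ((14/3)*(-1))*(-9) = -14/3*(-9) = 42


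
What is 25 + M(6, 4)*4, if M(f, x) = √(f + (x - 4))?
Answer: 25 + 4*√6 ≈ 34.798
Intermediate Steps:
M(f, x) = √(-4 + f + x) (M(f, x) = √(f + (-4 + x)) = √(-4 + f + x))
25 + M(6, 4)*4 = 25 + √(-4 + 6 + 4)*4 = 25 + √6*4 = 25 + 4*√6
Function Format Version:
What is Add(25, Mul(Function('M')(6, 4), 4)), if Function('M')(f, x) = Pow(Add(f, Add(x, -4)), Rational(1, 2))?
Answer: Add(25, Mul(4, Pow(6, Rational(1, 2)))) ≈ 34.798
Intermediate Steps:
Function('M')(f, x) = Pow(Add(-4, f, x), Rational(1, 2)) (Function('M')(f, x) = Pow(Add(f, Add(-4, x)), Rational(1, 2)) = Pow(Add(-4, f, x), Rational(1, 2)))
Add(25, Mul(Function('M')(6, 4), 4)) = Add(25, Mul(Pow(Add(-4, 6, 4), Rational(1, 2)), 4)) = Add(25, Mul(Pow(6, Rational(1, 2)), 4)) = Add(25, Mul(4, Pow(6, Rational(1, 2))))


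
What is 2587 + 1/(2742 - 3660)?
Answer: 2374865/918 ≈ 2587.0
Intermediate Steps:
2587 + 1/(2742 - 3660) = 2587 + 1/(-918) = 2587 - 1/918 = 2374865/918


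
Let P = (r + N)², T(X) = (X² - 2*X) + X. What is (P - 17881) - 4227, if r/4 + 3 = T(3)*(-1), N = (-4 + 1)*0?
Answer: -20812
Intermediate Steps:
T(X) = X² - X
N = 0 (N = -3*0 = 0)
r = -36 (r = -12 + 4*((3*(-1 + 3))*(-1)) = -12 + 4*((3*2)*(-1)) = -12 + 4*(6*(-1)) = -12 + 4*(-6) = -12 - 24 = -36)
P = 1296 (P = (-36 + 0)² = (-36)² = 1296)
(P - 17881) - 4227 = (1296 - 17881) - 4227 = -16585 - 4227 = -20812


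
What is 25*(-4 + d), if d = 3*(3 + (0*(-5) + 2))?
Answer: 275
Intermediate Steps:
d = 15 (d = 3*(3 + (0 + 2)) = 3*(3 + 2) = 3*5 = 15)
25*(-4 + d) = 25*(-4 + 15) = 25*11 = 275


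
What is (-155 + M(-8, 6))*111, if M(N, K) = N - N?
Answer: -17205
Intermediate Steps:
M(N, K) = 0
(-155 + M(-8, 6))*111 = (-155 + 0)*111 = -155*111 = -17205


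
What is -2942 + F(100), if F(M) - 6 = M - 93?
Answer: -2929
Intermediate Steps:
F(M) = -87 + M (F(M) = 6 + (M - 93) = 6 + (-93 + M) = -87 + M)
-2942 + F(100) = -2942 + (-87 + 100) = -2942 + 13 = -2929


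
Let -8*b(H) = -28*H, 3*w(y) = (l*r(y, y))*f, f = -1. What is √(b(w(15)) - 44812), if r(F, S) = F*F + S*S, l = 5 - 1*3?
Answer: I*√45862 ≈ 214.15*I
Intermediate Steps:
l = 2 (l = 5 - 3 = 2)
r(F, S) = F² + S²
w(y) = -4*y²/3 (w(y) = ((2*(y² + y²))*(-1))/3 = ((2*(2*y²))*(-1))/3 = ((4*y²)*(-1))/3 = (-4*y²)/3 = -4*y²/3)
b(H) = 7*H/2 (b(H) = -(-7)*H/2 = 7*H/2)
√(b(w(15)) - 44812) = √(7*(-4/3*15²)/2 - 44812) = √(7*(-4/3*225)/2 - 44812) = √((7/2)*(-300) - 44812) = √(-1050 - 44812) = √(-45862) = I*√45862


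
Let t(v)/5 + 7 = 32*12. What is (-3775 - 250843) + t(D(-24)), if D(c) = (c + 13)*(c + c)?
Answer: -252733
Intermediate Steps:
D(c) = 2*c*(13 + c) (D(c) = (13 + c)*(2*c) = 2*c*(13 + c))
t(v) = 1885 (t(v) = -35 + 5*(32*12) = -35 + 5*384 = -35 + 1920 = 1885)
(-3775 - 250843) + t(D(-24)) = (-3775 - 250843) + 1885 = -254618 + 1885 = -252733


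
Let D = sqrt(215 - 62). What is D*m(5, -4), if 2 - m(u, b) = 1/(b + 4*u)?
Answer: 93*sqrt(17)/16 ≈ 23.966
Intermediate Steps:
m(u, b) = 2 - 1/(b + 4*u)
D = 3*sqrt(17) (D = sqrt(153) = 3*sqrt(17) ≈ 12.369)
D*m(5, -4) = (3*sqrt(17))*((-1 + 2*(-4) + 8*5)/(-4 + 4*5)) = (3*sqrt(17))*((-1 - 8 + 40)/(-4 + 20)) = (3*sqrt(17))*(31/16) = 93*sqrt(17)/16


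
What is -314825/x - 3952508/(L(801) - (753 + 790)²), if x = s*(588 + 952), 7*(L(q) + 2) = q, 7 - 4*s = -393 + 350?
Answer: -6734296121/458291790 ≈ -14.694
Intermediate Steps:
s = 25/2 (s = 7/4 - (-393 + 350)/4 = 7/4 - ¼*(-43) = 7/4 + 43/4 = 25/2 ≈ 12.500)
L(q) = -2 + q/7
x = 19250 (x = 25*(588 + 952)/2 = (25/2)*1540 = 19250)
-314825/x - 3952508/(L(801) - (753 + 790)²) = -314825/19250 - 3952508/((-2 + (⅐)*801) - (753 + 790)²) = -314825*1/19250 - 3952508/((-2 + 801/7) - 1*1543²) = -1799/110 - 3952508/(787/7 - 1*2380849) = -1799/110 - 3952508/(787/7 - 2380849) = -1799/110 - 3952508/(-16665156/7) = -1799/110 - 3952508*(-7/16665156) = -1799/110 + 6916889/4166289 = -6734296121/458291790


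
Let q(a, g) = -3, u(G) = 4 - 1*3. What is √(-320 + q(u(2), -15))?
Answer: I*√323 ≈ 17.972*I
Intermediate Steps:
u(G) = 1 (u(G) = 4 - 3 = 1)
√(-320 + q(u(2), -15)) = √(-320 - 3) = √(-323) = I*√323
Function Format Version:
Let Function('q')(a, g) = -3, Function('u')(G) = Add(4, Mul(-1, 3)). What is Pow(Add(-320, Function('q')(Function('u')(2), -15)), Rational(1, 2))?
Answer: Mul(I, Pow(323, Rational(1, 2))) ≈ Mul(17.972, I)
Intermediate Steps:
Function('u')(G) = 1 (Function('u')(G) = Add(4, -3) = 1)
Pow(Add(-320, Function('q')(Function('u')(2), -15)), Rational(1, 2)) = Pow(Add(-320, -3), Rational(1, 2)) = Pow(-323, Rational(1, 2)) = Mul(I, Pow(323, Rational(1, 2)))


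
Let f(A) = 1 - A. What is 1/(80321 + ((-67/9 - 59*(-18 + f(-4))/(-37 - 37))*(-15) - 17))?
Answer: 222/17886793 ≈ 1.2411e-5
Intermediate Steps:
1/(80321 + ((-67/9 - 59*(-18 + f(-4))/(-37 - 37))*(-15) - 17)) = 1/(80321 + ((-67/9 - 59*(-18 + (1 - 1*(-4)))/(-37 - 37))*(-15) - 17)) = 1/(80321 + ((-67*⅑ - 59/((-74/(-18 + (1 + 4)))))*(-15) - 17)) = 1/(80321 + ((-67/9 - 59/((-74/(-18 + 5))))*(-15) - 17)) = 1/(80321 + ((-67/9 - 59/((-74/(-13))))*(-15) - 17)) = 1/(80321 + ((-67/9 - 59/((-74*(-1/13))))*(-15) - 17)) = 1/(80321 + ((-67/9 - 59/74/13)*(-15) - 17)) = 1/(80321 + ((-67/9 - 59*13/74)*(-15) - 17)) = 1/(80321 + ((-67/9 - 767/74)*(-15) - 17)) = 1/(80321 + (-11861/666*(-15) - 17)) = 1/(80321 + (59305/222 - 17)) = 1/(80321 + 55531/222) = 1/(17886793/222) = 222/17886793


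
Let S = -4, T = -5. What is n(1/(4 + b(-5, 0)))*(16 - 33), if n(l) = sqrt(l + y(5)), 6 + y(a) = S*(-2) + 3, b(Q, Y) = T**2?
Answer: -17*sqrt(4234)/29 ≈ -38.144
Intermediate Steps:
b(Q, Y) = 25 (b(Q, Y) = (-5)**2 = 25)
y(a) = 5 (y(a) = -6 + (-4*(-2) + 3) = -6 + (8 + 3) = -6 + 11 = 5)
n(l) = sqrt(5 + l) (n(l) = sqrt(l + 5) = sqrt(5 + l))
n(1/(4 + b(-5, 0)))*(16 - 33) = sqrt(5 + 1/(4 + 25))*(16 - 33) = sqrt(5 + 1/29)*(-17) = sqrt(146/29)*(-17) = (sqrt(4234)/29)*(-17) = -17*sqrt(4234)/29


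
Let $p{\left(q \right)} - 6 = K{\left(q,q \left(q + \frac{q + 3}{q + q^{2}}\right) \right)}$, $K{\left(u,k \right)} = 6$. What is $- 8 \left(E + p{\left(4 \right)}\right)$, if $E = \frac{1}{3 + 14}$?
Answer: $- \frac{1640}{17} \approx -96.471$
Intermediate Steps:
$E = \frac{1}{17} \approx 0.058824$
$p{\left(q \right)} = 12$ ($p{\left(q \right)} = 6 + 6 = 12$)
$- 8 \left(E + p{\left(4 \right)}\right) = - 8 \left(\frac{1}{17} + 12\right) = \left(-8\right) \frac{205}{17} = - \frac{1640}{17}$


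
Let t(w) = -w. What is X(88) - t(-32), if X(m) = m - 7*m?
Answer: -560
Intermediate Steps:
X(m) = -6*m
X(88) - t(-32) = -6*88 - (-1)*(-32) = -528 - 1*32 = -528 - 32 = -560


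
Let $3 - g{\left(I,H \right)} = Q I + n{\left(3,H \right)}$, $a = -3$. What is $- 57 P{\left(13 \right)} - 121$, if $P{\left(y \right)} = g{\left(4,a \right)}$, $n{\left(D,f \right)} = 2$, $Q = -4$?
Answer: $-1090$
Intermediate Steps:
$g{\left(I,H \right)} = 1 + 4 I$ ($g{\left(I,H \right)} = 3 - \left(- 4 I + 2\right) = 3 - \left(2 - 4 I\right) = 3 + \left(-2 + 4 I\right) = 1 + 4 I$)
$P{\left(y \right)} = 17$ ($P{\left(y \right)} = 1 + 4 \cdot 4 = 1 + 16 = 17$)
$- 57 P{\left(13 \right)} - 121 = \left(-57\right) 17 - 121 = -969 - 121 = -1090$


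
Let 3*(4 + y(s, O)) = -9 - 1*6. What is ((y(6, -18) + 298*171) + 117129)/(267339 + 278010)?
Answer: 56026/181783 ≈ 0.30820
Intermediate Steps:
y(s, O) = -9 (y(s, O) = -4 + (-9 - 1*6)/3 = -4 + (-9 - 6)/3 = -4 + (⅓)*(-15) = -4 - 5 = -9)
((y(6, -18) + 298*171) + 117129)/(267339 + 278010) = ((-9 + 298*171) + 117129)/(267339 + 278010) = ((-9 + 50958) + 117129)/545349 = (50949 + 117129)*(1/545349) = 168078*(1/545349) = 56026/181783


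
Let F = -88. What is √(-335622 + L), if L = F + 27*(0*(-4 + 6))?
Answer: I*√335710 ≈ 579.41*I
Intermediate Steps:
L = -88 (L = -88 + 27*(0*(-4 + 6)) = -88 + 27*(0*2) = -88 + 27*0 = -88 + 0 = -88)
√(-335622 + L) = √(-335622 - 88) = √(-335710) = I*√335710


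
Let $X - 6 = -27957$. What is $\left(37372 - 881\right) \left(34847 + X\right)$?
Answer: $251641936$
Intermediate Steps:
$X = -27951$ ($X = 6 - 27957 = -27951$)
$\left(37372 - 881\right) \left(34847 + X\right) = \left(37372 - 881\right) \left(34847 - 27951\right) = 36491 \cdot 6896 = 251641936$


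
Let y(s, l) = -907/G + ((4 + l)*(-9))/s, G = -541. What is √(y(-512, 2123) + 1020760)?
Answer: √305938934989694/17312 ≈ 1010.3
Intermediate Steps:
y(s, l) = 907/541 + (-36 - 9*l)/s (y(s, l) = -907/(-541) + ((4 + l)*(-9))/s = -907*(-1/541) + (-36 - 9*l)/s = 907/541 + (-36 - 9*l)/s)
√(y(-512, 2123) + 1020760) = √((1/541)*(-19476 - 4869*2123 + 907*(-512))/(-512) + 1020760) = √((1/541)*(-1/512)*(-19476 - 10336887 - 464384) + 1020760) = √((1/541)*(-1/512)*(-10820747) + 1020760) = √(10820747/276992 + 1020760) = √(282753174667/276992) = √305938934989694/17312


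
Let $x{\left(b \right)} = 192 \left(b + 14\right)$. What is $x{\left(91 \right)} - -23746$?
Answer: $43906$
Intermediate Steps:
$x{\left(b \right)} = 2688 + 192 b$ ($x{\left(b \right)} = 192 \left(14 + b\right) = 2688 + 192 b$)
$x{\left(91 \right)} - -23746 = \left(2688 + 192 \cdot 91\right) - -23746 = \left(2688 + 17472\right) + 23746 = 20160 + 23746 = 43906$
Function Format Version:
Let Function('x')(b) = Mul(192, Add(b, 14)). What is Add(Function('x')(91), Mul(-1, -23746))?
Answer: 43906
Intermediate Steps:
Function('x')(b) = Add(2688, Mul(192, b)) (Function('x')(b) = Mul(192, Add(14, b)) = Add(2688, Mul(192, b)))
Add(Function('x')(91), Mul(-1, -23746)) = Add(Add(2688, Mul(192, 91)), Mul(-1, -23746)) = Add(Add(2688, 17472), 23746) = Add(20160, 23746) = 43906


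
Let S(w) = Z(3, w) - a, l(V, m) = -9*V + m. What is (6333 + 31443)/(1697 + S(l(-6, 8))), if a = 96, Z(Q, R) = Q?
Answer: 9444/401 ≈ 23.551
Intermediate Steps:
l(V, m) = m - 9*V
S(w) = -93 (S(w) = 3 - 1*96 = 3 - 96 = -93)
(6333 + 31443)/(1697 + S(l(-6, 8))) = (6333 + 31443)/(1697 - 93) = 37776/1604 = 37776*(1/1604) = 9444/401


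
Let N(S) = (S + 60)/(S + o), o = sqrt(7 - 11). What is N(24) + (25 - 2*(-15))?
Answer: 8479/145 - 42*I/145 ≈ 58.476 - 0.28966*I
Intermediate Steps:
o = 2*I (o = sqrt(-4) = 2*I ≈ 2.0*I)
N(S) = (60 + S)/(S + 2*I) (N(S) = (S + 60)/(S + 2*I) = (60 + S)/(S + 2*I))
N(24) + (25 - 2*(-15)) = (60 + 24)/(24 + 2*I) + (25 - 2*(-15)) = ((24 - 2*I)/580)*84 + (25 + 30) = 21*(24 - 2*I)/145 + 55 = 55 + 21*(24 - 2*I)/145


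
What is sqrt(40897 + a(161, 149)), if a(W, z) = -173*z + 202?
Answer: sqrt(15322) ≈ 123.78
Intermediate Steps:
a(W, z) = 202 - 173*z
sqrt(40897 + a(161, 149)) = sqrt(40897 + (202 - 173*149)) = sqrt(40897 + (202 - 25777)) = sqrt(40897 - 25575) = sqrt(15322)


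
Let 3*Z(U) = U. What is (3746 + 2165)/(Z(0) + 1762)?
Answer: 5911/1762 ≈ 3.3547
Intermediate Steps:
Z(U) = U/3
(3746 + 2165)/(Z(0) + 1762) = (3746 + 2165)/((⅓)*0 + 1762) = 5911/(0 + 1762) = 5911/1762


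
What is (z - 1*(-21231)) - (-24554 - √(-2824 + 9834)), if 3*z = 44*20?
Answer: 138235/3 + √7010 ≈ 46162.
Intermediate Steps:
z = 880/3 (z = (44*20)/3 = (⅓)*880 = 880/3 ≈ 293.33)
(z - 1*(-21231)) - (-24554 - √(-2824 + 9834)) = (880/3 - 1*(-21231)) - (-24554 - √(-2824 + 9834)) = (880/3 + 21231) - (-24554 - √7010) = 64573/3 + (24554 + √7010) = 138235/3 + √7010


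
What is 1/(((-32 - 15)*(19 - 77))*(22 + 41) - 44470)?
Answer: 1/127268 ≈ 7.8574e-6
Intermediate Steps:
1/(((-32 - 15)*(19 - 77))*(22 + 41) - 44470) = 1/(-47*(-58)*63 - 44470) = 1/(2726*63 - 44470) = 1/(171738 - 44470) = 1/127268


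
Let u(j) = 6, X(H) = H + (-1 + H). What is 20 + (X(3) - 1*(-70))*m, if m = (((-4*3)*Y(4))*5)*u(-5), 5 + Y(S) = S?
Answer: 27020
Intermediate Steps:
X(H) = -1 + 2*H
Y(S) = -5 + S
m = 360 (m = (((-4*3)*(-5 + 4))*5)*6 = (-12*(-1)*5)*6 = (12*5)*6 = 60*6 = 360)
20 + (X(3) - 1*(-70))*m = 20 + ((-1 + 2*3) - 1*(-70))*360 = 20 + ((-1 + 6) + 70)*360 = 20 + (5 + 70)*360 = 20 + 75*360 = 20 + 27000 = 27020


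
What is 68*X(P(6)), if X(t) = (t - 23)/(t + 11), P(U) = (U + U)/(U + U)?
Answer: -374/3 ≈ -124.67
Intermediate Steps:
P(U) = 1 (P(U) = (2*U)/((2*U)) = (2*U)*(1/(2*U)) = 1)
X(t) = (-23 + t)/(11 + t)
68*X(P(6)) = 68*((-23 + 1)/(11 + 1)) = 68*(-22/12) = 68*((1/12)*(-22)) = 68*(-11/6) = -374/3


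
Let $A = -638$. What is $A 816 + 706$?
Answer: $-519902$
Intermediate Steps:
$A 816 + 706 = \left(-638\right) 816 + 706 = -520608 + 706 = -519902$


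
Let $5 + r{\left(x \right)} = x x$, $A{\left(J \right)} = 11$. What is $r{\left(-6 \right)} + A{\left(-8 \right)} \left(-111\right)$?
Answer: $-1190$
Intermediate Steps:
$r{\left(x \right)} = -5 + x^{2}$ ($r{\left(x \right)} = -5 + x x = -5 + x^{2}$)
$r{\left(-6 \right)} + A{\left(-8 \right)} \left(-111\right) = \left(-5 + \left(-6\right)^{2}\right) + 11 \left(-111\right) = \left(-5 + 36\right) - 1221 = 31 - 1221 = -1190$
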